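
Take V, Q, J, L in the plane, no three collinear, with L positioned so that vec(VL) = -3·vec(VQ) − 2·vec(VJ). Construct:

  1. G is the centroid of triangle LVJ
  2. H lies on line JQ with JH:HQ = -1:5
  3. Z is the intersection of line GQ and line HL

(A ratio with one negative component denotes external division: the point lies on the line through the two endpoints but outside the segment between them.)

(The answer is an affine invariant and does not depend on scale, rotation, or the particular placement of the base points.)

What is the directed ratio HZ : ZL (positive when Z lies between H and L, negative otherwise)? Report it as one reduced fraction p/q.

Work in coordinates with V = (0, 0), Q = (1, 0), J = (0, 1), L = (-3, -2).
1. G is the centroid of triangle LVJ ⇒ G = (-1, -1/3)
2. H lies on line JQ with JH:HQ = -1:5 ⇒ H = (-1/4, 5/4)
3. Z is the intersection of line GQ and line HL ⇒ Z = (-113/67, -30/67)
Z = H + t·(L−H) with t = 35/67, so HZ:ZL = t:(1−t) = 35/67:32/67

HZ:ZL = 35/32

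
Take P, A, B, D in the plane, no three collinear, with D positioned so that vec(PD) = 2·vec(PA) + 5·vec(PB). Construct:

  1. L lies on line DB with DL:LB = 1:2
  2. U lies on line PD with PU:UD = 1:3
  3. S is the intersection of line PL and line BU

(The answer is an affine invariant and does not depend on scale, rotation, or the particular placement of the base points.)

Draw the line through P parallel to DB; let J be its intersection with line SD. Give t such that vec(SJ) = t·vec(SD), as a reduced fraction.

Set P = (0, 0), A = (1, 0), B = (0, 1), D = (2, 5); any affine frame gives the same invariant.
1. L lies on line DB with DL:LB = 1:2 ⇒ L = (4/3, 11/3)
2. U lies on line PD with PU:UD = 1:3 ⇒ U = (1/2, 5/4)
3. S is the intersection of line PL and line BU ⇒ S = (4/9, 11/9)
through P parallel to DB: direction (-2, -4); meets SD at J = (-1/3, -2/3)
J = S + t·(D−S) with t = -1/2

t = -1/2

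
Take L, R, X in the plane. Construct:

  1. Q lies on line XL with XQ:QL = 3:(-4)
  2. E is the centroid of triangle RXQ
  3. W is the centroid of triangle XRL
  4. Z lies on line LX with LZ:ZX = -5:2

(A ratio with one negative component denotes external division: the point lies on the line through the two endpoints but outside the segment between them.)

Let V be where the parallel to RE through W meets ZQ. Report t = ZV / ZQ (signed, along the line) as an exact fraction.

t = -3/14

Choose coordinates L = (0, 0), R = (1, 0), X = (0, 1).
1. Q lies on line XL with XQ:QL = 3:(-4) ⇒ Q = (0, 4)
2. E is the centroid of triangle RXQ ⇒ E = (1/3, 5/3)
3. W is the centroid of triangle XRL ⇒ W = (1/3, 1/3)
4. Z lies on line LX with LZ:ZX = -5:2 ⇒ Z = (0, 5/3)
through W parallel to RE: direction (-2/3, 5/3); meets ZQ at V = (0, 7/6)
V = Z + t·(Q−Z) with t = -3/14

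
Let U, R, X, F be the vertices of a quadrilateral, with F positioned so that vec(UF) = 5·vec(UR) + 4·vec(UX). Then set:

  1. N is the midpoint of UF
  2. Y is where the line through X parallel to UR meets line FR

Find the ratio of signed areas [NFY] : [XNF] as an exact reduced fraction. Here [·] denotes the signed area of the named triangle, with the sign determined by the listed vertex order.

[NFY]:[XNF] = -3/5

Work in coordinates with U = (0, 0), R = (1, 0), X = (0, 1), F = (5, 4).
1. N is the midpoint of UF ⇒ N = (5/2, 2)
2. Y is where the line through X parallel to UR meets line FR ⇒ Y = (2, 1)
2·[NFY] = -3/2, 2·[XNF] = 5/2
[NFY]:[XNF] = -3/2:5/2 = -3/5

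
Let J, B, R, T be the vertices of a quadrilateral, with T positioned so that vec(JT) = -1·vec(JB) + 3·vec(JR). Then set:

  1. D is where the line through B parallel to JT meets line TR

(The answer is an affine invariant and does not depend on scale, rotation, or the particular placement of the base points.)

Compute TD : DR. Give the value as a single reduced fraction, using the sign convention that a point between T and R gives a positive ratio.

TD:DR = -3/2

Assign J = (0, 0), B = (1, 0), R = (0, 1), T = (-1, 3) — the answer is frame-independent, so this choice is without loss of generality.
1. D is where the line through B parallel to JT meets line TR ⇒ D = (2, -3)
D = T + t·(R−T) with t = 3, so TD:DR = t:(1−t) = 3:-2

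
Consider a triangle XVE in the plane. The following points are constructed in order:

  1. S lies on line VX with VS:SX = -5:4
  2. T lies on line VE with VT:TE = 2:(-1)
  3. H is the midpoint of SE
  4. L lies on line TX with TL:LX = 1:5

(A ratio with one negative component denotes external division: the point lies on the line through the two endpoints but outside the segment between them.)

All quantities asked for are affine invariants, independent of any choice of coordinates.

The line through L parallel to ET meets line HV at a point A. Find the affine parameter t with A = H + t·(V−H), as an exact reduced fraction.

Assign X = (0, 0), V = (1, 0), E = (0, 1) — the answer is frame-independent, so this choice is without loss of generality.
1. S lies on line VX with VS:SX = -5:4 ⇒ S = (-4, 0)
2. T lies on line VE with VT:TE = 2:(-1) ⇒ T = (-1, 2)
3. H is the midpoint of SE ⇒ H = (-2, 1/2)
4. L lies on line TX with TL:LX = 1:5 ⇒ L = (-5/6, 5/3)
through L parallel to ET: direction (-1, 1); meets HV at A = (4/5, 1/30)
A = H + t·(V−H) with t = 14/15

t = 14/15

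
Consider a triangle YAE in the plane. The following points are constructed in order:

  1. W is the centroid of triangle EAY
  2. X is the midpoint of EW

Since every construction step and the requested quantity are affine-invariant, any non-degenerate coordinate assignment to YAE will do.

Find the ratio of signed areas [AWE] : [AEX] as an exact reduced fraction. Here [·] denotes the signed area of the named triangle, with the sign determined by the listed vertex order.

Work in coordinates with Y = (0, 0), A = (1, 0), E = (0, 1).
1. W is the centroid of triangle EAY ⇒ W = (1/3, 1/3)
2. X is the midpoint of EW ⇒ X = (1/6, 2/3)
2·[AWE] = -1/3, 2·[AEX] = 1/6
[AWE]:[AEX] = -1/3:1/6 = -2

[AWE]:[AEX] = -2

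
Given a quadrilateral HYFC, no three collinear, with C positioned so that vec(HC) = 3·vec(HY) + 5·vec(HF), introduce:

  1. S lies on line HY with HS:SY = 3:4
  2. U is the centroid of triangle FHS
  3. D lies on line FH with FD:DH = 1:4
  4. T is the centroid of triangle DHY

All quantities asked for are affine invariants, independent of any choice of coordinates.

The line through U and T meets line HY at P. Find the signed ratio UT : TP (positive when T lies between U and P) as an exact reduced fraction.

Assign H = (0, 0), Y = (1, 0), F = (0, 1), C = (3, 5) — the answer is frame-independent, so this choice is without loss of generality.
1. S lies on line HY with HS:SY = 3:4 ⇒ S = (3/7, 0)
2. U is the centroid of triangle FHS ⇒ U = (1/7, 1/3)
3. D lies on line FH with FD:DH = 1:4 ⇒ D = (0, 4/5)
4. T is the centroid of triangle DHY ⇒ T = (1/3, 4/15)
line UT meets HY at P = (23/21, 0)
T = U + t·(P−U) with t = 1/5, so UT:TP = 1/5:4/5

UT:TP = 1/4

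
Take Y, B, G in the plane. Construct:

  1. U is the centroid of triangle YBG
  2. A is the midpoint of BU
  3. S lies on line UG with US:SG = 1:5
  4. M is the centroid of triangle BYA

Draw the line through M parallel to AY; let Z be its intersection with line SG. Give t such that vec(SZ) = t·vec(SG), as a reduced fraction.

t = -11/15

Assign Y = (0, 0), B = (1, 0), G = (0, 1) — the answer is frame-independent, so this choice is without loss of generality.
1. U is the centroid of triangle YBG ⇒ U = (1/3, 1/3)
2. A is the midpoint of BU ⇒ A = (2/3, 1/6)
3. S lies on line UG with US:SG = 1:5 ⇒ S = (5/18, 4/9)
4. M is the centroid of triangle BYA ⇒ M = (5/9, 1/18)
through M parallel to AY: direction (-2/3, -1/6); meets SG at Z = (13/27, 1/27)
Z = S + t·(G−S) with t = -11/15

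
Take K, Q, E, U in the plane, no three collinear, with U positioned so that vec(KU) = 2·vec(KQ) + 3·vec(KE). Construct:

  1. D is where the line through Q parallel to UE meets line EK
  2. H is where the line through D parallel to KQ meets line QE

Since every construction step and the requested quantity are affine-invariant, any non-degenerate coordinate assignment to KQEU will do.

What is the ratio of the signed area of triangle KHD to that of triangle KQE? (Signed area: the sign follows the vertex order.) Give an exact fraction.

[KHD]:[KQE] = -2

Work in coordinates with K = (0, 0), Q = (1, 0), E = (0, 1), U = (2, 3).
1. D is where the line through Q parallel to UE meets line EK ⇒ D = (0, -1)
2. H is where the line through D parallel to KQ meets line QE ⇒ H = (2, -1)
2·[KHD] = -2, 2·[KQE] = 1
[KHD]:[KQE] = -2:1 = -2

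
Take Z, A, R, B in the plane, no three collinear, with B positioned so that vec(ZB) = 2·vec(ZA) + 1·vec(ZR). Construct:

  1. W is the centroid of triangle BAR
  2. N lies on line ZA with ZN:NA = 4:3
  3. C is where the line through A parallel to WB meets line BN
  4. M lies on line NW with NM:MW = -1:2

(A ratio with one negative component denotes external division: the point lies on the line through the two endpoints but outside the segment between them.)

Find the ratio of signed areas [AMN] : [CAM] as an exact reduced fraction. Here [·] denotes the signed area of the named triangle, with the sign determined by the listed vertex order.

Set Z = (0, 0), A = (1, 0), R = (0, 1), B = (2, 1); any affine frame gives the same invariant.
1. W is the centroid of triangle BAR ⇒ W = (1, 2/3)
2. N lies on line ZA with ZN:NA = 4:3 ⇒ N = (4/7, 0)
3. C is where the line through A parallel to WB meets line BN ⇒ C = (2/11, -3/11)
4. M lies on line NW with NM:MW = -1:2 ⇒ M = (1/7, -2/3)
2·[AMN] = -2/7, 2·[CAM] = -24/77
[AMN]:[CAM] = -2/7:-24/77 = 11/12

[AMN]:[CAM] = 11/12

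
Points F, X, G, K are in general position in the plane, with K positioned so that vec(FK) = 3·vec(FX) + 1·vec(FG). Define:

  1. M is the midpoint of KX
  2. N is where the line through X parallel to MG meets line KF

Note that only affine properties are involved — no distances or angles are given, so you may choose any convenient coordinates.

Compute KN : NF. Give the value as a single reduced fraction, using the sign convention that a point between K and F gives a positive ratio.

Assign F = (0, 0), X = (1, 0), G = (0, 1), K = (3, 1) — the answer is frame-independent, so this choice is without loss of generality.
1. M is the midpoint of KX ⇒ M = (2, 1/2)
2. N is where the line through X parallel to MG meets line KF ⇒ N = (3/7, 1/7)
N = K + t·(F−K) with t = 6/7, so KN:NF = t:(1−t) = 6/7:1/7

KN:NF = 6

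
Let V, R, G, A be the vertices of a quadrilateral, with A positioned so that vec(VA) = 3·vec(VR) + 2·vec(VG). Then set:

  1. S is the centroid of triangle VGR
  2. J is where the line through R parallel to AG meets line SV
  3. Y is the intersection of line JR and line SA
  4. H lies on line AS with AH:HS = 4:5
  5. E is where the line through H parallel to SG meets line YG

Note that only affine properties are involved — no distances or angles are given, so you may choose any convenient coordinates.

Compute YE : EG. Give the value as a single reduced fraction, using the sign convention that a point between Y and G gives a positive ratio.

Assign V = (0, 0), R = (1, 0), G = (0, 1), A = (3, 2) — the answer is frame-independent, so this choice is without loss of generality.
1. S is the centroid of triangle VGR ⇒ S = (1/3, 1/3)
2. J is where the line through R parallel to AG meets line SV ⇒ J = (-1/2, -1/2)
3. Y is the intersection of line JR and line SA ⇒ Y = (-11/7, -6/7)
4. H lies on line AS with AH:HS = 4:5 ⇒ H = (49/27, 34/27)
5. E is where the line through H parallel to SG meets line YG ⇒ E = (11/9, 22/9)
E = Y + t·(G−Y) with t = 16/9, so YE:EG = t:(1−t) = 16/9:-7/9

YE:EG = -16/7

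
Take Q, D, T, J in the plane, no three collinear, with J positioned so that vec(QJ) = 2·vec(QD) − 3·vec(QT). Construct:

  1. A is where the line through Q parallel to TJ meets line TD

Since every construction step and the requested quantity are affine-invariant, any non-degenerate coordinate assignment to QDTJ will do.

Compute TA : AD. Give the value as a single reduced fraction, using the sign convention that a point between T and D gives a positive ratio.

Set Q = (0, 0), D = (1, 0), T = (0, 1), J = (2, -3); any affine frame gives the same invariant.
1. A is where the line through Q parallel to TJ meets line TD ⇒ A = (-1, 2)
A = T + t·(D−T) with t = -1, so TA:AD = t:(1−t) = -1:2

TA:AD = -1/2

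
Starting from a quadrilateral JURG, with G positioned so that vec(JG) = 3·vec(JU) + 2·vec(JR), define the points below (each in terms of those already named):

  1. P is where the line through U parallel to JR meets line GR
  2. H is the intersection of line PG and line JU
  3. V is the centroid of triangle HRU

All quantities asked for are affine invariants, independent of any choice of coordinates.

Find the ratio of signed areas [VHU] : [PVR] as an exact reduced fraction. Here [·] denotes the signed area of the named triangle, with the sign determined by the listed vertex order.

Choose coordinates J = (0, 0), U = (1, 0), R = (0, 1), G = (3, 2).
1. P is where the line through U parallel to JR meets line GR ⇒ P = (1, 4/3)
2. H is the intersection of line PG and line JU ⇒ H = (-3, 0)
3. V is the centroid of triangle HRU ⇒ V = (-2/3, 1/3)
2·[VHU] = 4/3, 2·[PVR] = -4/9
[VHU]:[PVR] = 4/3:-4/9 = -3

[VHU]:[PVR] = -3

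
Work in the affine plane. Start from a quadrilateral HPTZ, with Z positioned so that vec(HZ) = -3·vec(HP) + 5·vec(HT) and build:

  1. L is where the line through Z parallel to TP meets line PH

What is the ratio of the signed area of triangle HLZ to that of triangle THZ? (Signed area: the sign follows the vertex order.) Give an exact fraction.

[HLZ]:[THZ] = -10/3

Assign H = (0, 0), P = (1, 0), T = (0, 1), Z = (-3, 5) — the answer is frame-independent, so this choice is without loss of generality.
1. L is where the line through Z parallel to TP meets line PH ⇒ L = (2, 0)
2·[HLZ] = 10, 2·[THZ] = -3
[HLZ]:[THZ] = 10:-3 = -10/3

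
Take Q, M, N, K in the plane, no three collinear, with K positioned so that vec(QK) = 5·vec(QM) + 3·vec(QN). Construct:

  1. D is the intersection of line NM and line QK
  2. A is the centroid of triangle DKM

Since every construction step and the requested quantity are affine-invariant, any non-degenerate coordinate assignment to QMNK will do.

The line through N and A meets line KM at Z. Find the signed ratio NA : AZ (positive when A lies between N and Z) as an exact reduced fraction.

NA:AZ = 7

Work in coordinates with Q = (0, 0), M = (1, 0), N = (0, 1), K = (5, 3).
1. D is the intersection of line NM and line QK ⇒ D = (5/8, 3/8)
2. A is the centroid of triangle DKM ⇒ A = (53/24, 9/8)
line NA meets KM at Z = (53/21, 8/7)
A = N + t·(Z−N) with t = 7/8, so NA:AZ = 7/8:1/8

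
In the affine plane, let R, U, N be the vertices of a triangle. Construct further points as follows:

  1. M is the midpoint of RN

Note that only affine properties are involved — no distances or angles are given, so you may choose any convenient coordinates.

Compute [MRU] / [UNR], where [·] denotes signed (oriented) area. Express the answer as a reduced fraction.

Set R = (0, 0), U = (1, 0), N = (0, 1); any affine frame gives the same invariant.
1. M is the midpoint of RN ⇒ M = (0, 1/2)
2·[MRU] = 1/2, 2·[UNR] = 1
[MRU]:[UNR] = 1/2:1 = 1/2

[MRU]:[UNR] = 1/2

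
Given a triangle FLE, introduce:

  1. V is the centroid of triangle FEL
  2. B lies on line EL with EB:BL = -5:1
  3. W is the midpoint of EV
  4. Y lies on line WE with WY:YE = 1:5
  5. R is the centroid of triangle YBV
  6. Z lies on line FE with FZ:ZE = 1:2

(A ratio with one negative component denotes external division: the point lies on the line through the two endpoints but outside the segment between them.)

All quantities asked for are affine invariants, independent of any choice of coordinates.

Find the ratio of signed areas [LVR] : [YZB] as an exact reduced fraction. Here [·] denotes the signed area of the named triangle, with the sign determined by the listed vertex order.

[LVR]:[YZB] = -16/245

Choose coordinates F = (0, 0), L = (1, 0), E = (0, 1).
1. V is the centroid of triangle FEL ⇒ V = (1/3, 1/3)
2. B lies on line EL with EB:BL = -5:1 ⇒ B = (5/4, -1/4)
3. W is the midpoint of EV ⇒ W = (1/6, 2/3)
4. Y lies on line WE with WY:YE = 1:5 ⇒ Y = (5/36, 13/18)
5. R is the centroid of triangle YBV ⇒ R = (31/54, 29/108)
6. Z lies on line FE with FZ:ZE = 1:2 ⇒ Z = (0, 1/3)
2·[LVR] = -1/27, 2·[YZB] = 245/432
[LVR]:[YZB] = -1/27:245/432 = -16/245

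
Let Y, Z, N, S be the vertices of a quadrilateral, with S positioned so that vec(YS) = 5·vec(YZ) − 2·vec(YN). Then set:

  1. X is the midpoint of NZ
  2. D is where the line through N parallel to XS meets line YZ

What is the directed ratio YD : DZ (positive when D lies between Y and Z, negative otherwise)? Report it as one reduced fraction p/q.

Choose coordinates Y = (0, 0), Z = (1, 0), N = (0, 1), S = (5, -2).
1. X is the midpoint of NZ ⇒ X = (1/2, 1/2)
2. D is where the line through N parallel to XS meets line YZ ⇒ D = (9/5, 0)
D = Y + t·(Z−Y) with t = 9/5, so YD:DZ = t:(1−t) = 9/5:-4/5

YD:DZ = -9/4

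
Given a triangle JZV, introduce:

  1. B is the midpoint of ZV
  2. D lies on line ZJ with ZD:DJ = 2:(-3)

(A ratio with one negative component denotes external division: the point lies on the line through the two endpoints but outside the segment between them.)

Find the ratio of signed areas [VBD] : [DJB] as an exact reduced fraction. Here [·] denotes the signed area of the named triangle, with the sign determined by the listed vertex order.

Assign J = (0, 0), Z = (1, 0), V = (0, 1) — the answer is frame-independent, so this choice is without loss of generality.
1. B is the midpoint of ZV ⇒ B = (1/2, 1/2)
2. D lies on line ZJ with ZD:DJ = 2:(-3) ⇒ D = (3, 0)
2·[VBD] = 1, 2·[DJB] = -3/2
[VBD]:[DJB] = 1:-3/2 = -2/3

[VBD]:[DJB] = -2/3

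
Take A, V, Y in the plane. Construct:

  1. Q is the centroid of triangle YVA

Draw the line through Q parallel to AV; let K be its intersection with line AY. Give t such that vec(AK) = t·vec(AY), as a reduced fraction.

t = 1/3

Set A = (0, 0), V = (1, 0), Y = (0, 1); any affine frame gives the same invariant.
1. Q is the centroid of triangle YVA ⇒ Q = (1/3, 1/3)
through Q parallel to AV: direction (1, 0); meets AY at K = (0, 1/3)
K = A + t·(Y−A) with t = 1/3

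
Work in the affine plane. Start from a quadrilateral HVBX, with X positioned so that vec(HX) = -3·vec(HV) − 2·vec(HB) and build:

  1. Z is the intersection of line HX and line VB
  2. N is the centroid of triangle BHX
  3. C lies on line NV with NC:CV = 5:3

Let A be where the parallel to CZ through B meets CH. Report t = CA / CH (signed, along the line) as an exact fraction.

t = 3

Assign H = (0, 0), V = (1, 0), B = (0, 1), X = (-3, -2) — the answer is frame-independent, so this choice is without loss of generality.
1. Z is the intersection of line HX and line VB ⇒ Z = (3/5, 2/5)
2. N is the centroid of triangle BHX ⇒ N = (-1, -1/3)
3. C lies on line NV with NC:CV = 5:3 ⇒ C = (1/4, -1/8)
through B parallel to CZ: direction (7/20, 21/40); meets CH at A = (-1/2, 1/4)
A = C + t·(H−C) with t = 3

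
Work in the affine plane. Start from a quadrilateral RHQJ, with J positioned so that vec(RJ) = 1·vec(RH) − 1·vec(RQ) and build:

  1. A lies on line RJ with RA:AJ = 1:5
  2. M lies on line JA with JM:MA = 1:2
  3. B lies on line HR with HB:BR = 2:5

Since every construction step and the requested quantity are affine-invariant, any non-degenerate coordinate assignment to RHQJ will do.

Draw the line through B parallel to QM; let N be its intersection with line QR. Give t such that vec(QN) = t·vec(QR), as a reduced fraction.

Work in coordinates with R = (0, 0), H = (1, 0), Q = (0, 1), J = (1, -1).
1. A lies on line RJ with RA:AJ = 1:5 ⇒ A = (1/6, -1/6)
2. M lies on line JA with JM:MA = 1:2 ⇒ M = (13/18, -13/18)
3. B lies on line HR with HB:BR = 2:5 ⇒ B = (5/7, 0)
through B parallel to QM: direction (13/18, -31/18); meets QR at N = (0, 155/91)
N = Q + t·(R−Q) with t = -64/91

t = -64/91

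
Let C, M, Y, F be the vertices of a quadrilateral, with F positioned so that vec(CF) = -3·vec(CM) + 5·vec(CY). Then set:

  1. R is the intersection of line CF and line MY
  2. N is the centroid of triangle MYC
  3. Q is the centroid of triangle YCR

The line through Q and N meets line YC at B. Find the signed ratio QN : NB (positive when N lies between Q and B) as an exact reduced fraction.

QN:NB = -5/2

Work in coordinates with C = (0, 0), M = (1, 0), Y = (0, 1), F = (-3, 5).
1. R is the intersection of line CF and line MY ⇒ R = (-3/2, 5/2)
2. N is the centroid of triangle MYC ⇒ N = (1/3, 1/3)
3. Q is the centroid of triangle YCR ⇒ Q = (-1/2, 7/6)
line QN meets YC at B = (0, 2/3)
N = Q + t·(B−Q) with t = 5/3, so QN:NB = 5/3:-2/3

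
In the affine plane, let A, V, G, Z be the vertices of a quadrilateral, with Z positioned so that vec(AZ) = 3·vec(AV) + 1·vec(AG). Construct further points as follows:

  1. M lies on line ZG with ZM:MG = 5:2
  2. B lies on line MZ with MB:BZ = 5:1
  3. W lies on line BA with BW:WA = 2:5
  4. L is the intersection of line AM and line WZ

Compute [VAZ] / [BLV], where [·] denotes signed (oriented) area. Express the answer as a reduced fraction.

[VAZ]:[BLV] = -238/293

Assign A = (0, 0), V = (1, 0), G = (0, 1), Z = (3, 1) — the answer is frame-independent, so this choice is without loss of generality.
1. M lies on line ZG with ZM:MG = 5:2 ⇒ M = (6/7, 1)
2. B lies on line MZ with MB:BZ = 5:1 ⇒ B = (37/14, 1)
3. W lies on line BA with BW:WA = 2:5 ⇒ W = (185/98, 5/7)
4. L is the intersection of line AM and line WZ ⇒ L = (30/119, 5/17)
2·[VAZ] = -1, 2·[BLV] = 293/238
[VAZ]:[BLV] = -1:293/238 = -238/293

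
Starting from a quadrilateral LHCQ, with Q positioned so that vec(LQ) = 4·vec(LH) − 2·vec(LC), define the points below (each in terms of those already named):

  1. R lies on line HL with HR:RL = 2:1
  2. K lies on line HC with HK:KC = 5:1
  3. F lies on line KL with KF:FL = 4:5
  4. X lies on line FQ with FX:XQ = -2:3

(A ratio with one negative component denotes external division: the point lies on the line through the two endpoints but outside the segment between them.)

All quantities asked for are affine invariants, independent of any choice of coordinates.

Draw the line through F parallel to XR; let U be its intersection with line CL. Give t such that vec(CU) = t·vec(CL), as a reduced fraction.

Assign L = (0, 0), H = (1, 0), C = (0, 1), Q = (4, -2) — the answer is frame-independent, so this choice is without loss of generality.
1. R lies on line HL with HR:RL = 2:1 ⇒ R = (1/3, 0)
2. K lies on line HC with HK:KC = 5:1 ⇒ K = (1/6, 5/6)
3. F lies on line KL with KF:FL = 4:5 ⇒ F = (5/54, 25/54)
4. X lies on line FQ with FX:XQ = -2:3 ⇒ X = (-139/18, 97/18)
through F parallel to XR: direction (145/18, -97/18); meets CL at U = (0, 137/261)
U = C + t·(L−C) with t = 124/261

t = 124/261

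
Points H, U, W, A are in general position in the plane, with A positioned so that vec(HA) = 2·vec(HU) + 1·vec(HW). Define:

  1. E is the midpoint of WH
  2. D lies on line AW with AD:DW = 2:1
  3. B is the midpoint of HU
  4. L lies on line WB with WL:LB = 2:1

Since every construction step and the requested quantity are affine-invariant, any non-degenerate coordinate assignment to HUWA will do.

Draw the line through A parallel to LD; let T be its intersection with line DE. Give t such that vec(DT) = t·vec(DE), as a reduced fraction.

Choose coordinates H = (0, 0), U = (1, 0), W = (0, 1), A = (2, 1).
1. E is the midpoint of WH ⇒ E = (0, 1/2)
2. D lies on line AW with AD:DW = 2:1 ⇒ D = (2/3, 1)
3. B is the midpoint of HU ⇒ B = (1/2, 0)
4. L lies on line WB with WL:LB = 2:1 ⇒ L = (1/3, 1/3)
through A parallel to LD: direction (1/3, 2/3); meets DE at T = (14/5, 13/5)
T = D + t·(E−D) with t = -16/5

t = -16/5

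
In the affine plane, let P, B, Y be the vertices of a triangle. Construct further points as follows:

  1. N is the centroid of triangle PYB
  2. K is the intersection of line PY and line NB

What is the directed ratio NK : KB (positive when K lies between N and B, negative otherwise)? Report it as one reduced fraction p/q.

NK:KB = -1/3

Work in coordinates with P = (0, 0), B = (1, 0), Y = (0, 1).
1. N is the centroid of triangle PYB ⇒ N = (1/3, 1/3)
2. K is the intersection of line PY and line NB ⇒ K = (0, 1/2)
K = N + t·(B−N) with t = -1/2, so NK:KB = t:(1−t) = -1/2:3/2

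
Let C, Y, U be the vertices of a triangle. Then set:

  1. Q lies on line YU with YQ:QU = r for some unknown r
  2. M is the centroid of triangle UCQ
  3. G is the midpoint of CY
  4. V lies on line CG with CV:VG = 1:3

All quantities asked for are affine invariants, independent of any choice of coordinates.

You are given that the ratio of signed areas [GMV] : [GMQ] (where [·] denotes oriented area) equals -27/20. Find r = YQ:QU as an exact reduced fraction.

Choose coordinates C = (0, 0), Y = (1, 0), U = (0, 1).
1. With YQ:QU = r, write λ = r/(r+1) so Q = Y + λ·(U−Y); Q is affine-linear in λ
2. M is the centroid of triangle UCQ ⇒ M is an affine combination of earlier points and hence also affine-linear in λ
3. G is the midpoint of CY ⇒ G = (1/2, 0)
4. V lies on line CG with CV:VG = 1:3 ⇒ V = (1/8, 0)
Every point depending on Q is an affine combination of Q and λ-independent points, so each such coordinate is linear in λ; the λ² term in each signed area is a multiple of (U−Y)×(U−Y) = 0, so 2·[GMV] and 2·[GMQ] are each linear in λ. Evaluating at λ=0 and λ=1:
  2·[GMV] = 1/8·λ + 1/8,   2·[GMQ] = -1/6
So [GMV]:[GMQ] = (1/8·λ + 1/8) / (-1/6). Setting this equal to -27/20:
  1/8·λ + 1/8 = -27/20·(-1/6)  ⇒  λ = 4/5
Then r = λ/(1−λ) = (4/5)/(1/5) = 4. Check: with r = 4, Q = (1/5, 4/5) and [GMV]:[GMQ] = -27/20 as required.

r = 4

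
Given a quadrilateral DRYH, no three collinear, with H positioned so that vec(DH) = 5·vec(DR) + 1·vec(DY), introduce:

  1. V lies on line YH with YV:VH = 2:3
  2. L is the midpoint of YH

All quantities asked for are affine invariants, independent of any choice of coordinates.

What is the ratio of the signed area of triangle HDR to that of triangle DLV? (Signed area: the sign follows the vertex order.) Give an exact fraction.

Choose coordinates D = (0, 0), R = (1, 0), Y = (0, 1), H = (5, 1).
1. V lies on line YH with YV:VH = 2:3 ⇒ V = (2, 1)
2. L is the midpoint of YH ⇒ L = (5/2, 1)
2·[HDR] = 1, 2·[DLV] = 1/2
[HDR]:[DLV] = 1:1/2 = 2

[HDR]:[DLV] = 2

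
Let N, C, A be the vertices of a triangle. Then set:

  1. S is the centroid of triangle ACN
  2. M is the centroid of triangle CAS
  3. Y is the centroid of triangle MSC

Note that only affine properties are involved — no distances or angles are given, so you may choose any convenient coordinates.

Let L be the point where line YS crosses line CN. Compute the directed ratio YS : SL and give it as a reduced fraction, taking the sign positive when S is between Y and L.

Work in coordinates with N = (0, 0), C = (1, 0), A = (0, 1).
1. S is the centroid of triangle ACN ⇒ S = (1/3, 1/3)
2. M is the centroid of triangle CAS ⇒ M = (4/9, 4/9)
3. Y is the centroid of triangle MSC ⇒ Y = (16/27, 7/27)
line YS meets CN at L = (3/2, 0)
S = Y + t·(L−Y) with t = -2/7, so YS:SL = -2/7:9/7

YS:SL = -2/9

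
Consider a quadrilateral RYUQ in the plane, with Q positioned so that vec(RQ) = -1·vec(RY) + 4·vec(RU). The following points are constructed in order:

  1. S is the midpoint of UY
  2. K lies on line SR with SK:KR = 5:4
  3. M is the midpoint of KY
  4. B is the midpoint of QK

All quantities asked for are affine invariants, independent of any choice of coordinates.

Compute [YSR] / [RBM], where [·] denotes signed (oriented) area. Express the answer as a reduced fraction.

[YSR]:[RBM] = -3/8

Work in coordinates with R = (0, 0), Y = (1, 0), U = (0, 1), Q = (-1, 4).
1. S is the midpoint of UY ⇒ S = (1/2, 1/2)
2. K lies on line SR with SK:KR = 5:4 ⇒ K = (2/9, 2/9)
3. M is the midpoint of KY ⇒ M = (11/18, 1/9)
4. B is the midpoint of QK ⇒ B = (-7/18, 19/9)
2·[YSR] = 1/2, 2·[RBM] = -4/3
[YSR]:[RBM] = 1/2:-4/3 = -3/8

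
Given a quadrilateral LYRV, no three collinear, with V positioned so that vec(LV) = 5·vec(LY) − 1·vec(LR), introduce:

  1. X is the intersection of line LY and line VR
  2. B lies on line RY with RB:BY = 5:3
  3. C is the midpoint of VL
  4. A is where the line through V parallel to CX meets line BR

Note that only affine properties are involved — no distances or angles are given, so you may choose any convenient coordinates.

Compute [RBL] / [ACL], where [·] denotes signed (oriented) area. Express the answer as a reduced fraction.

[RBL]:[ACL] = -1/12

Choose coordinates L = (0, 0), Y = (1, 0), R = (0, 1), V = (5, -1).
1. X is the intersection of line LY and line VR ⇒ X = (5/2, 0)
2. B lies on line RY with RB:BY = 5:3 ⇒ B = (5/8, 3/8)
3. C is the midpoint of VL ⇒ C = (5/2, -1/2)
4. A is where the line through V parallel to CX meets line BR ⇒ A = (5, -4)
2·[RBL] = -5/8, 2·[ACL] = 15/2
[RBL]:[ACL] = -5/8:15/2 = -1/12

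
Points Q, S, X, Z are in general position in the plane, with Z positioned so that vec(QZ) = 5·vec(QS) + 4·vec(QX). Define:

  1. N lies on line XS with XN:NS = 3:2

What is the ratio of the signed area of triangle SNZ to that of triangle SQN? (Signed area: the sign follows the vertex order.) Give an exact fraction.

[SNZ]:[SQN] = 8

Set Q = (0, 0), S = (1, 0), X = (0, 1), Z = (5, 4); any affine frame gives the same invariant.
1. N lies on line XS with XN:NS = 3:2 ⇒ N = (3/5, 2/5)
2·[SNZ] = -16/5, 2·[SQN] = -2/5
[SNZ]:[SQN] = -16/5:-2/5 = 8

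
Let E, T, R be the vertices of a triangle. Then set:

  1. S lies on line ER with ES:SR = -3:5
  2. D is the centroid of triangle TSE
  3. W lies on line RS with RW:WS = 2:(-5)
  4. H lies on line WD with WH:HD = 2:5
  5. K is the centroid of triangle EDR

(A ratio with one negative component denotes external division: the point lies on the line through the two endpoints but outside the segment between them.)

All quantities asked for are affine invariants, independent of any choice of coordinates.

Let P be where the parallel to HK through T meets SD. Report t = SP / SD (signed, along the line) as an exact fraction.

Set E = (0, 0), T = (1, 0), R = (0, 1); any affine frame gives the same invariant.
1. S lies on line ER with ES:SR = -3:5 ⇒ S = (0, -3/2)
2. D is the centroid of triangle TSE ⇒ D = (1/3, -1/2)
3. W lies on line RS with RW:WS = 2:(-5) ⇒ W = (0, 8/3)
4. H lies on line WD with WH:HD = 2:5 ⇒ H = (2/21, 37/21)
5. K is the centroid of triangle EDR ⇒ K = (1/9, 1/6)
through T parallel to HK: direction (1/63, -67/42); meets SD at P = (68/69, 67/46)
P = S + t·(D−S) with t = 68/23

t = 68/23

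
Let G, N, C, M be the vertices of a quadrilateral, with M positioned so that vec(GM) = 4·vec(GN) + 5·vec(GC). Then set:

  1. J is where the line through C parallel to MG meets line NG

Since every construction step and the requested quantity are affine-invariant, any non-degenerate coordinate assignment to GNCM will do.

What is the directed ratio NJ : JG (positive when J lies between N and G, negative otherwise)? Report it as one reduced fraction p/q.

Set G = (0, 0), N = (1, 0), C = (0, 1), M = (4, 5); any affine frame gives the same invariant.
1. J is where the line through C parallel to MG meets line NG ⇒ J = (-4/5, 0)
J = N + t·(G−N) with t = 9/5, so NJ:JG = t:(1−t) = 9/5:-4/5

NJ:JG = -9/4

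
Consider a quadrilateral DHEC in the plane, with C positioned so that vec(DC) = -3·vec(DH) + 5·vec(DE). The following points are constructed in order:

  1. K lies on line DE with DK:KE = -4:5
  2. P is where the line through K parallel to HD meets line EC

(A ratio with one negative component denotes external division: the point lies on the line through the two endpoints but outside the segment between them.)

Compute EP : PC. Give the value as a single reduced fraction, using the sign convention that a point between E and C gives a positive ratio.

Work in coordinates with D = (0, 0), H = (1, 0), E = (0, 1), C = (-3, 5).
1. K lies on line DE with DK:KE = -4:5 ⇒ K = (0, -4)
2. P is where the line through K parallel to HD meets line EC ⇒ P = (15/4, -4)
P = E + t·(C−E) with t = -5/4, so EP:PC = t:(1−t) = -5/4:9/4

EP:PC = -5/9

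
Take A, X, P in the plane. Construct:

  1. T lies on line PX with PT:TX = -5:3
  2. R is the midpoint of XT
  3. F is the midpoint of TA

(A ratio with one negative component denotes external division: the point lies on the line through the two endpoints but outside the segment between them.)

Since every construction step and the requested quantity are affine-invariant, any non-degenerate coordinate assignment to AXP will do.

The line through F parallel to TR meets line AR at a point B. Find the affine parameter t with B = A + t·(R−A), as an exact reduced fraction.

t = 1/2

Work in coordinates with A = (0, 0), X = (1, 0), P = (0, 1).
1. T lies on line PX with PT:TX = -5:3 ⇒ T = (5/2, -3/2)
2. R is the midpoint of XT ⇒ R = (7/4, -3/4)
3. F is the midpoint of TA ⇒ F = (5/4, -3/4)
through F parallel to TR: direction (-3/4, 3/4); meets AR at B = (7/8, -3/8)
B = A + t·(R−A) with t = 1/2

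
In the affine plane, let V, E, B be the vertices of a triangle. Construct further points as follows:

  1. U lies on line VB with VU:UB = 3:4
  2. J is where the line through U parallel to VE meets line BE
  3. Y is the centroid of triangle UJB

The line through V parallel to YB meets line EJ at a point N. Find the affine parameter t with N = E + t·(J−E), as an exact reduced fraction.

Set V = (0, 0), E = (1, 0), B = (0, 1); any affine frame gives the same invariant.
1. U lies on line VB with VU:UB = 3:4 ⇒ U = (0, 3/7)
2. J is where the line through U parallel to VE meets line BE ⇒ J = (4/7, 3/7)
3. Y is the centroid of triangle UJB ⇒ Y = (4/21, 13/21)
through V parallel to YB: direction (-4/21, 8/21); meets EJ at N = (-1, 2)
N = E + t·(J−E) with t = 14/3

t = 14/3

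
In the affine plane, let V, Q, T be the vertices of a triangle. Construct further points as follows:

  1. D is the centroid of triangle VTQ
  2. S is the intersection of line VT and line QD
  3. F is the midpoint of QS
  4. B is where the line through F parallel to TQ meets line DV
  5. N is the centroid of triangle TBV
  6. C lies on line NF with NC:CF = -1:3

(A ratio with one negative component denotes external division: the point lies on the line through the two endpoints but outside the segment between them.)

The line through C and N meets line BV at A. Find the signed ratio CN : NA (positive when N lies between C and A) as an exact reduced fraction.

CN:NA = 7/8

Work in coordinates with V = (0, 0), Q = (1, 0), T = (0, 1).
1. D is the centroid of triangle VTQ ⇒ D = (1/3, 1/3)
2. S is the intersection of line VT and line QD ⇒ S = (0, 1/2)
3. F is the midpoint of QS ⇒ F = (1/2, 1/4)
4. B is where the line through F parallel to TQ meets line DV ⇒ B = (3/8, 3/8)
5. N is the centroid of triangle TBV ⇒ N = (1/8, 11/24)
6. C lies on line NF with NC:CF = -1:3 ⇒ C = (-1/16, 9/16)
line CN meets BV at A = (19/56, 19/56)
N = C + t·(A−C) with t = 7/15, so CN:NA = 7/15:8/15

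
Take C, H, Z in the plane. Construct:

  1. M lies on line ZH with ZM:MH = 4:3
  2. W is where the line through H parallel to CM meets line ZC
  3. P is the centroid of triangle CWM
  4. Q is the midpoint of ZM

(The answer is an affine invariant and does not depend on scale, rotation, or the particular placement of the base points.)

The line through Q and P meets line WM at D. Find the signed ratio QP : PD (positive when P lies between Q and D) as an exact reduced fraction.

QP:PD = 5/2

Assign C = (0, 0), H = (1, 0), Z = (0, 1) — the answer is frame-independent, so this choice is without loss of generality.
1. M lies on line ZH with ZM:MH = 4:3 ⇒ M = (4/7, 3/7)
2. W is where the line through H parallel to CM meets line ZC ⇒ W = (0, -3/4)
3. P is the centroid of triangle CWM ⇒ P = (4/21, -3/28)
4. Q is the midpoint of ZM ⇒ Q = (2/7, 5/7)
line QP meets WM at D = (16/105, -61/140)
P = Q + t·(D−Q) with t = 5/7, so QP:PD = 5/7:2/7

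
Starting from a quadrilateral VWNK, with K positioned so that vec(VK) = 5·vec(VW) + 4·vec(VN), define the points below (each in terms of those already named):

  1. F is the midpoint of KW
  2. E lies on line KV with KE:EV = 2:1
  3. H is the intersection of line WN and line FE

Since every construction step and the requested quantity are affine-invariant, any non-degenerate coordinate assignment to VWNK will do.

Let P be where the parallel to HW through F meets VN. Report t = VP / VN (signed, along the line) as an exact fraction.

t = 5

Choose coordinates V = (0, 0), W = (1, 0), N = (0, 1), K = (5, 4).
1. F is the midpoint of KW ⇒ F = (3, 2)
2. E lies on line KV with KE:EV = 2:1 ⇒ E = (5/3, 4/3)
3. H is the intersection of line WN and line FE ⇒ H = (1/3, 2/3)
through F parallel to HW: direction (2/3, -2/3); meets VN at P = (0, 5)
P = V + t·(N−V) with t = 5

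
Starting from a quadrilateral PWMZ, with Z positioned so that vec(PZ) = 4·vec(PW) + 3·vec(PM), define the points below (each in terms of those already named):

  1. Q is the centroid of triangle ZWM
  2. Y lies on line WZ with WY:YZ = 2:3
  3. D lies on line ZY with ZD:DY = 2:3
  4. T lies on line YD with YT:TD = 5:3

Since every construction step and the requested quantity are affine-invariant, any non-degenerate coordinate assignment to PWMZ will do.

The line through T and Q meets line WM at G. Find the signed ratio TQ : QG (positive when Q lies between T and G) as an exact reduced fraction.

TQ:QG = 7/8

Set P = (0, 0), W = (1, 0), M = (0, 1), Z = (4, 3); any affine frame gives the same invariant.
1. Q is the centroid of triangle ZWM ⇒ Q = (5/3, 4/3)
2. Y lies on line WZ with WY:YZ = 2:3 ⇒ Y = (11/5, 6/5)
3. D lies on line ZY with ZD:DY = 2:3 ⇒ D = (82/25, 57/25)
4. T lies on line YD with YT:TD = 5:3 ⇒ T = (23/8, 15/8)
line TQ meets WM at G = (2/7, 5/7)
Q = T + t·(G−T) with t = 7/15, so TQ:QG = 7/15:8/15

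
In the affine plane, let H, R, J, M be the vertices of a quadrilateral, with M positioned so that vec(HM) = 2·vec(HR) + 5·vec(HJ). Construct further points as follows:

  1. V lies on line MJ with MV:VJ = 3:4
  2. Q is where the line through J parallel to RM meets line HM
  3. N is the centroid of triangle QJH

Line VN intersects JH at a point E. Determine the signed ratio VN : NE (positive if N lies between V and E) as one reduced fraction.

Work in coordinates with H = (0, 0), R = (1, 0), J = (0, 1), M = (2, 5).
1. V lies on line MJ with MV:VJ = 3:4 ⇒ V = (8/7, 23/7)
2. Q is where the line through J parallel to RM meets line HM ⇒ Q = (-2/5, -1)
3. N is the centroid of triangle QJH ⇒ N = (-2/15, 0)
line VN meets JH at E = (0, 23/67)
N = V + t·(E−V) with t = 67/60, so VN:NE = 67/60:-7/60

VN:NE = -67/7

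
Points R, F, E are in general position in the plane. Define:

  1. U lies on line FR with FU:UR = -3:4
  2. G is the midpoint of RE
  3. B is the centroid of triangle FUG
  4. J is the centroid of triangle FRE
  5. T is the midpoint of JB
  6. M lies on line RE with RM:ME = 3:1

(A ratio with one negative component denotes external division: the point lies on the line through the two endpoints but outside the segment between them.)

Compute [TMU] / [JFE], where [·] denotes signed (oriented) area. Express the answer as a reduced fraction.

Set R = (0, 0), F = (1, 0), E = (0, 1); any affine frame gives the same invariant.
1. U lies on line FR with FU:UR = -3:4 ⇒ U = (4, 0)
2. G is the midpoint of RE ⇒ G = (0, 1/2)
3. B is the centroid of triangle FUG ⇒ B = (5/3, 1/6)
4. J is the centroid of triangle FRE ⇒ J = (1/3, 1/3)
5. T is the midpoint of JB ⇒ T = (1, 1/4)
6. M lies on line RE with RM:ME = 3:1 ⇒ M = (0, 3/4)
2·[TMU] = -5/4, 2·[JFE] = 1/3
[TMU]:[JFE] = -5/4:1/3 = -15/4

[TMU]:[JFE] = -15/4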